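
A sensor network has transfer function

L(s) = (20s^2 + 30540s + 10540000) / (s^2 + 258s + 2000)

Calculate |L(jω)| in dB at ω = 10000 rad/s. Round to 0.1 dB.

26.1 dB

Substitute s = j10000:
Numerator: 20(j10000)^2 + 30540(j10000) + 10540000 = -1989460000 + j305400000
Denominator: (j10000)^2 + 258(j10000) + 2000 = -99998000 + j2580000
|N| = √(1989460000² + 305400000²) ≈ 2.0128e+09, ∠N ≈ 171.27°
|D| = √(99998000² + 2580000²) ≈ 1.0003e+08, ∠D ≈ 178.52°
|L| = 2.0128e+09 / 1.0003e+08 ≈ 20.122
Gain = 20 log₁₀(20.122) ≈ 26.07 dB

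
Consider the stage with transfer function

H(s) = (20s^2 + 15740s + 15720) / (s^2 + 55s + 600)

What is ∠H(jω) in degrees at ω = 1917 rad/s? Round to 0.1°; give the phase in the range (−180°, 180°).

-20.7°

Substitute s = j1917:
Numerator: 20(j1917)^2 + 15740(j1917) + 15720 = -73482060 + j30173580
Denominator: (j1917)^2 + 55(j1917) + 600 = -3674289 + j105435
|N| = √(73482060² + 30173580²) ≈ 7.9436e+07, ∠N ≈ 157.68°
|D| = √(3674289² + 105435²) ≈ 3.6758e+06, ∠D ≈ 178.36°
∠H = 157.68° − 178.36° = -20.68°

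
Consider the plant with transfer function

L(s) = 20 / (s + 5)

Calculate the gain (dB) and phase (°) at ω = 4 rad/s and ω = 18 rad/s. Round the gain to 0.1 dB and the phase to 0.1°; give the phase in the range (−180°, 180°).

ω = 4: 9.9 dB, -38.7°; ω = 18: 0.6 dB, -74.5°

At s = jω = j4:
pole (s+5): 5 + j4 → |·| = √(5²+4²) = √41 ≈ 6.4031, ∠ = arctan(4/5) ≈ 38.66°
|L| = 20 / 6.4031 ≈ 3.1235
Gain = 20 log₁₀(3.1235) ≈ 9.89 dB
∠L = 0.00° − 38.66° = -38.66°

At s = jω = j18:
pole (s+5): 5 + j18 → |·| = √(5²+18²) = √349 ≈ 18.682, ∠ = arctan(18/5) ≈ 74.48°
|L| = 20 / 18.682 ≈ 1.0705
Gain = 20 log₁₀(1.0705) ≈ 0.59 dB
∠L = 0.00° − 74.48° = -74.48°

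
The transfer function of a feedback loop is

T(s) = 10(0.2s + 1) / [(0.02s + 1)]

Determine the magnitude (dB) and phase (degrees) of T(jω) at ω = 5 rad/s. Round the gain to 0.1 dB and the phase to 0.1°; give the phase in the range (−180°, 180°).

At ω = 5 rad/s:
zero (1 + j5·0.2) = 1 + j1 → |·| ≈ 1.4142, ∠ ≈ 45.00°
pole (1 + j5·0.02) = 1 + j0.1 → |·| ≈ 1.005, ∠ ≈ 5.71°
|T| = 10 · 1.4142 / (1.005) ≈ 14.072
Gain = 20 log₁₀(14.072) ≈ 22.97 dB
∠T = (45.00°) − (5.71°) = 39.29°

23.0 dB, 39.3°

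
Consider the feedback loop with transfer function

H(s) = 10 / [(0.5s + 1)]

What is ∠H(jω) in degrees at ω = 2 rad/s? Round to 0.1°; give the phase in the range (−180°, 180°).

-45.0°

At ω = 2 rad/s:
pole (1 + j2·0.5) = 1 + j1 → |·| ≈ 1.4142, ∠ ≈ 45.00°
∠H = (0°) − (45.00°) = -45.00°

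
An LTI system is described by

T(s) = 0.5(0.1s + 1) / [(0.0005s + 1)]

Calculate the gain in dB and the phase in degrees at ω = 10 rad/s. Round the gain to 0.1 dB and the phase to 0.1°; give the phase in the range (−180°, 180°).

At ω = 10 rad/s:
zero (1 + j10·0.1) = 1 + j1 → |·| ≈ 1.4142, ∠ ≈ 45.00°
pole (1 + j10·0.0005) = 1 + j0.005 → |·| ≈ 1, ∠ ≈ 0.29°
|T| = 0.5 · 1.4142 / (1) ≈ 0.7071
Gain = 20 log₁₀(0.7071) ≈ -3.01 dB
∠T = (45.00°) − (0.29°) = 44.71°

-3.0 dB, 44.7°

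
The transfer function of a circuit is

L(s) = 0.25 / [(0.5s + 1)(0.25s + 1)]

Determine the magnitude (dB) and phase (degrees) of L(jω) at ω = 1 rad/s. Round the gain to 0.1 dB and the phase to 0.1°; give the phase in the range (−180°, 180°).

At ω = 1 rad/s:
pole (1 + j1·0.5) = 1 + j0.5 → |·| ≈ 1.118, ∠ ≈ 26.57°
pole (1 + j1·0.25) = 1 + j0.25 → |·| ≈ 1.0308, ∠ ≈ 14.04°
|L| = 0.25 · 1 / (1.118 · 1.0308) ≈ 0.21693
Gain = 20 log₁₀(0.21693) ≈ -13.27 dB
∠L = (0°) − (26.57° + 14.04°) = -40.61°

-13.3 dB, -40.6°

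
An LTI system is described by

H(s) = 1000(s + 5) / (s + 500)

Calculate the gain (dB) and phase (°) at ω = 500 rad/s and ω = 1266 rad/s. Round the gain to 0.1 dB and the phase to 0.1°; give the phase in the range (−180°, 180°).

ω = 500: 57.0 dB, 44.4°; ω = 1266: 59.4 dB, 21.3°

At s = jω = j500:
zero (s+5): 5 + j500 → |·| = √(5²+500²) = √250025 ≈ 500.02, ∠ = arctan(500/5) ≈ 89.43°
pole (s+500): 500 + j500 → |·| = √(500²+500²) = √500000 ≈ 707.11, ∠ = arctan(500/500) ≈ 45.00°
|H| = 1000 · 500.02 / 707.11 ≈ 707.13
Gain = 20 log₁₀(707.13) ≈ 56.99 dB
∠H = 89.43° − 45.00° = 44.43°

At s = jω = j1266:
zero (s+5): 5 + j1266 → |·| = √(5²+1266²) = √1602781 ≈ 1266, ∠ = arctan(1266/5) ≈ 89.77°
pole (s+500): 500 + j1266 → |·| = √(500²+1266²) = √1852756 ≈ 1361.2, ∠ = arctan(1266/500) ≈ 68.45°
|H| = 1000 · 1266 / 1361.2 ≈ 930.06
Gain = 20 log₁₀(930.06) ≈ 59.37 dB
∠H = 89.77° − 68.45° = 21.32°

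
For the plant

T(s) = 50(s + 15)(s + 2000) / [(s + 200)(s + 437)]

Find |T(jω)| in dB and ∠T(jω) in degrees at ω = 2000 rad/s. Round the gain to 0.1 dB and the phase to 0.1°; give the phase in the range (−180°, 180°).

At s = jω = j2000:
zero (s+15): 15 + j2000 → |·| = √(15²+2000²) = √4000225 ≈ 2000.1, ∠ = arctan(2000/15) ≈ 89.57°
zero (s+2000): 2000 + j2000 → |·| = √(2000²+2000²) = √8000000 ≈ 2828.4, ∠ = arctan(2000/2000) ≈ 45.00°
pole (s+200): 200 + j2000 → |·| = √(200²+2000²) = √4040000 ≈ 2010, ∠ = arctan(2000/200) ≈ 84.29°
pole (s+437): 437 + j2000 → |·| = √(437²+2000²) = √4190969 ≈ 2047.2, ∠ = arctan(2000/437) ≈ 77.67°
|T| = 50 · 5.6571e+06 / 4.1149e+06 ≈ 68.739
Gain = 20 log₁₀(68.739) ≈ 36.74 dB
∠T = 134.57° − 161.96° = -27.39°

36.7 dB, -27.4°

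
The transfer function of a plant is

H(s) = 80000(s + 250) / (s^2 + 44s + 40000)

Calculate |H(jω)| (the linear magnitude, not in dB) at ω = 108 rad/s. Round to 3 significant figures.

At s = jω = j108:
zero (s+250): 250 + j108 → |·| = √(250²+108²) = √74164 ≈ 272.33, ∠ = arctan(108/250) ≈ 23.36°
quadratic: (j108)² + 44·j108 + 40000 = 28336 + j4752 → |·| ≈ 28732, ∠ ≈ 9.52°
|H| = 80000 · 272.33 / 28732 ≈ 758.26

758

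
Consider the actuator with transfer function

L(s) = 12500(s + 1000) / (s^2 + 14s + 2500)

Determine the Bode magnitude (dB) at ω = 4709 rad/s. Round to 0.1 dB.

At s = jω = j4709:
zero (s+1000): 1000 + j4709 → |·| = √(1000²+4709²) = √23174681 ≈ 4814, ∠ = arctan(4709/1000) ≈ 78.01°
quadratic: (j4709)² + 14·j4709 + 2500 = -22172181 + j65926 → |·| ≈ 2.2172e+07, ∠ ≈ 179.83°
|L| = 12500 · 4814 / 2.2172e+07 ≈ 2.714
Gain = 20 log₁₀(2.714) ≈ 8.67 dB

8.7 dB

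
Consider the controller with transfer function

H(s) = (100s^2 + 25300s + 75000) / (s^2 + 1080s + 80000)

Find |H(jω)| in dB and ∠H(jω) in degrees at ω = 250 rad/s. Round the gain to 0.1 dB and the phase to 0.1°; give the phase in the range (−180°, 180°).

Substitute s = j250:
Numerator: 100(j250)^2 + 25300(j250) + 75000 = -6175000 + j6325000
Denominator: (j250)^2 + 1080(j250) + 80000 = 17500 + j270000
|N| = √(6175000² + 6325000²) ≈ 8.8395e+06, ∠N ≈ 134.31°
|D| = √(17500² + 270000²) ≈ 2.7057e+05, ∠D ≈ 86.29°
|H| = 8.8395e+06 / 2.7057e+05 ≈ 32.67
Gain = 20 log₁₀(32.67) ≈ 30.28 dB
∠H = 134.31° − 86.29° = 48.02°

30.3 dB, 48.0°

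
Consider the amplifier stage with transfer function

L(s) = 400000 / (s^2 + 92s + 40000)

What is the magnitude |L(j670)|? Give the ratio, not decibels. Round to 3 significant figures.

At s = jω = j670:
quadratic: (j670)² + 92·j670 + 40000 = -408900 + j61640 → |·| ≈ 4.1352e+05, ∠ ≈ 171.43°
|L| = 400000 / 4.1352e+05 ≈ 0.96731

0.967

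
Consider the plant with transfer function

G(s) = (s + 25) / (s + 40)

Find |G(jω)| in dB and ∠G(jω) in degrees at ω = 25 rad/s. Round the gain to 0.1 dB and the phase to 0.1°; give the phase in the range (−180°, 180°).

-2.5 dB, 13.0°

Substitute s = j25:
Numerator: (j25) + 25 = 25 + j25
Denominator: (j25) + 40 = 40 + j25
|N| = √(25² + 25²) ≈ 35.355, ∠N ≈ 45.00°
|D| = √(40² + 25²) ≈ 47.17, ∠D ≈ 32.01°
|G| = 35.355 / 47.17 ≈ 0.74952
Gain = 20 log₁₀(0.74952) ≈ -2.50 dB
∠G = 45.00° − 32.01° = 12.99°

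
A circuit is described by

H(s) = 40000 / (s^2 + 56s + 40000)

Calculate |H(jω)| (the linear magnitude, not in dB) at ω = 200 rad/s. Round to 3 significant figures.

3.57

At s = jω = j200:
quadratic: (j200)² + 56·j200 + 40000 = 0 + j11200 → |·| ≈ 11200, ∠ ≈ 90.00°
|H| = 40000 / 11200 ≈ 3.5714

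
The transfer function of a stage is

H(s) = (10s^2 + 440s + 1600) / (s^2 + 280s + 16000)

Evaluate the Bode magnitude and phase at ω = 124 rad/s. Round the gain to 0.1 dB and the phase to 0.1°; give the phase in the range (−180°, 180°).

Substitute s = j124:
Numerator: 10(j124)^2 + 440(j124) + 1600 = -152160 + j54560
Denominator: (j124)^2 + 280(j124) + 16000 = 624 + j34720
|N| = √(152160² + 54560²) ≈ 1.6165e+05, ∠N ≈ 160.27°
|D| = √(624² + 34720²) ≈ 34726, ∠D ≈ 88.97°
|H| = 1.6165e+05 / 34726 ≈ 4.655
Gain = 20 log₁₀(4.655) ≈ 13.36 dB
∠H = 160.27° − 88.97° = 71.30°

13.4 dB, 71.3°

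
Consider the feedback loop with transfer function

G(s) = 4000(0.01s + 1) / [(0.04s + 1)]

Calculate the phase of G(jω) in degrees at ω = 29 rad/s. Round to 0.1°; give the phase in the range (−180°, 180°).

-33.1°

At ω = 29 rad/s:
zero (1 + j29·0.01) = 1 + j0.29 → |·| ≈ 1.0412, ∠ ≈ 16.17°
pole (1 + j29·0.04) = 1 + j1.16 → |·| ≈ 1.5315, ∠ ≈ 49.24°
∠G = (16.17°) − (49.24°) = -33.07°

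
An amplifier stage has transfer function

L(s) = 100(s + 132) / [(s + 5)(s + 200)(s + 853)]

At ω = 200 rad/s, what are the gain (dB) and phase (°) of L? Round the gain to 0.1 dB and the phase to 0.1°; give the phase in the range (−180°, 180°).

At s = jω = j200:
zero (s+132): 132 + j200 → |·| = √(132²+200²) = √57424 ≈ 239.63, ∠ = arctan(200/132) ≈ 56.58°
pole (s+5): 5 + j200 → |·| = √(5²+200²) = √40025 ≈ 200.06, ∠ = arctan(200/5) ≈ 88.57°
pole (s+200): 200 + j200 → |·| = √(200²+200²) = √80000 ≈ 282.84, ∠ = arctan(200/200) ≈ 45.00°
pole (s+853): 853 + j200 → |·| = √(853²+200²) = √767609 ≈ 876.13, ∠ = arctan(200/853) ≈ 13.20°
|L| = 100 · 239.63 / 4.9576e+07 ≈ 0.00048336
Gain = 20 log₁₀(0.00048336) ≈ -66.31 dB
∠L = 56.58° − 146.77° = -90.19°

-66.3 dB, -90.2°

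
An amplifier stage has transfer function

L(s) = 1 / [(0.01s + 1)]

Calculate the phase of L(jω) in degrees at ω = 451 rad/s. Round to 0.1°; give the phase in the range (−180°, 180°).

-77.5°

At ω = 451 rad/s:
pole (1 + j451·0.01) = 1 + j4.51 → |·| ≈ 4.6195, ∠ ≈ 77.50°
∠L = (0°) − (77.50°) = -77.50°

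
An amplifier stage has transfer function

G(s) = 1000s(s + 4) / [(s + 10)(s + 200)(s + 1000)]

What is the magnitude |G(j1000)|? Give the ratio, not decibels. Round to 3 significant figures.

0.693

At s = jω = j1000:
zero (s+4): 4 + j1000 → |·| = √(4²+1000²) = √1000016 ≈ 1000, ∠ = arctan(1000/4) ≈ 89.77°
zero at origin: s = j1000 → |·| = 1000, ∠ = 90.00°
pole (s+10): 10 + j1000 → |·| = √(10²+1000²) = √1000100 ≈ 1000, ∠ = arctan(1000/10) ≈ 89.43°
pole (s+200): 200 + j1000 → |·| = √(200²+1000²) = √1040000 ≈ 1019.8, ∠ = arctan(1000/200) ≈ 78.69°
pole (s+1000): 1000 + j1000 → |·| = √(1000²+1000²) = √2000000 ≈ 1414.2, ∠ = arctan(1000/1000) ≈ 45.00°
|G| = 1000 · 1e+06 / 1.4422e+09 ≈ 0.69339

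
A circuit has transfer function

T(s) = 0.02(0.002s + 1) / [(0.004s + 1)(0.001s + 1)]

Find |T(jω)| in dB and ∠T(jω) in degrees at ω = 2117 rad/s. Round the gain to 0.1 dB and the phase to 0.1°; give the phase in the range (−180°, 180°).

At ω = 2117 rad/s:
zero (1 + j2117·0.002) = 1 + j4.234 → |·| ≈ 4.3505, ∠ ≈ 76.71°
pole (1 + j2117·0.004) = 1 + j8.468 → |·| ≈ 8.5268, ∠ ≈ 83.27°
pole (1 + j2117·0.001) = 1 + j2.117 → |·| ≈ 2.3413, ∠ ≈ 64.72°
|T| = 0.02 · 4.3505 / (8.5268 · 2.3413) ≈ 0.0043584
Gain = 20 log₁₀(0.0043584) ≈ -47.21 dB
∠T = (76.71°) − (83.27° + 64.72°) = -71.28°

-47.2 dB, -71.3°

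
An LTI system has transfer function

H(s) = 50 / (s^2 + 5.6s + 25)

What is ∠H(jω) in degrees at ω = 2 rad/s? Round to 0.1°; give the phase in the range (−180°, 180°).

At s = jω = j2:
quadratic: (j2)² + 5.6·j2 + 25 = 21 + j11.2 → |·| ≈ 23.8, ∠ ≈ 28.07°
∠H = 0.00° − 28.07° = -28.07°

-28.1°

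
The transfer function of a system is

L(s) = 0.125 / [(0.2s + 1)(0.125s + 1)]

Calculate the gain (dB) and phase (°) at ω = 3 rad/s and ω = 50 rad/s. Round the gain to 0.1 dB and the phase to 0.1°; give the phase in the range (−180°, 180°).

At ω = 3 rad/s:
pole (1 + j3·0.2) = 1 + j0.6 → |·| ≈ 1.1662, ∠ ≈ 30.96°
pole (1 + j3·0.125) = 1 + j0.375 → |·| ≈ 1.068, ∠ ≈ 20.56°
|L| = 0.125 · 1 / (1.1662 · 1.068) ≈ 0.10036
Gain = 20 log₁₀(0.10036) ≈ -19.97 dB
∠L = (0°) − (30.96° + 20.56°) = -51.52°

At ω = 50 rad/s:
pole (1 + j50·0.2) = 1 + j10 → |·| ≈ 10.05, ∠ ≈ 84.29°
pole (1 + j50·0.125) = 1 + j6.25 → |·| ≈ 6.3295, ∠ ≈ 80.91°
|L| = 0.125 · 1 / (10.05 · 6.3295) ≈ 0.0019651
Gain = 20 log₁₀(0.0019651) ≈ -54.13 dB
∠L = (0°) − (84.29° + 80.91°) = -165.20°

ω = 3: -20.0 dB, -51.5°; ω = 50: -54.1 dB, -165.2°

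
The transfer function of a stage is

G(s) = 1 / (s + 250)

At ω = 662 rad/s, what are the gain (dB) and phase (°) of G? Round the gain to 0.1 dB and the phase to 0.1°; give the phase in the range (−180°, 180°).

At s = jω = j662:
pole (s+250): 250 + j662 → |·| = √(250²+662²) = √500744 ≈ 707.63, ∠ = arctan(662/250) ≈ 69.31°
|G| = 1 / 707.63 ≈ 0.0014132
Gain = 20 log₁₀(0.0014132) ≈ -57.00 dB
∠G = 0.00° − 69.31° = -69.31°

-57.0 dB, -69.3°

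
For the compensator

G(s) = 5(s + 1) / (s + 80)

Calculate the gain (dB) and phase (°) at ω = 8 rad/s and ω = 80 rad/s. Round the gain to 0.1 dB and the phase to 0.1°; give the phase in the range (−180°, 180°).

At s = jω = j8:
zero (s+1): 1 + j8 → |·| = √(1²+8²) = √65 ≈ 8.0623, ∠ = arctan(8/1) ≈ 82.87°
pole (s+80): 80 + j8 → |·| = √(80²+8²) = √6464 ≈ 80.399, ∠ = arctan(8/80) ≈ 5.71°
|G| = 5 · 8.0623 / 80.399 ≈ 0.50139
Gain = 20 log₁₀(0.50139) ≈ -6.00 dB
∠G = 82.87° − 5.71° = 77.16°

At s = jω = j80:
zero (s+1): 1 + j80 → |·| = √(1²+80²) = √6401 ≈ 80.006, ∠ = arctan(80/1) ≈ 89.28°
pole (s+80): 80 + j80 → |·| = √(80²+80²) = √12800 ≈ 113.14, ∠ = arctan(80/80) ≈ 45.00°
|G| = 5 · 80.006 / 113.14 ≈ 3.5357
Gain = 20 log₁₀(3.5357) ≈ 10.97 dB
∠G = 89.28° − 45.00° = 44.28°

ω = 8: -6.0 dB, 77.2°; ω = 80: 11.0 dB, 44.3°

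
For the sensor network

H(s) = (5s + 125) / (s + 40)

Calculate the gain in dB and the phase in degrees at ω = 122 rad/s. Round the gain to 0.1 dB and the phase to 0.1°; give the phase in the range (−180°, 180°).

Substitute s = j122:
Numerator: 5(j122) + 125 = 125 + j610
Denominator: (j122) + 40 = 40 + j122
|N| = √(125² + 610²) ≈ 622.68, ∠N ≈ 78.42°
|D| = √(40² + 122²) ≈ 128.39, ∠D ≈ 71.85°
|H| = 622.68 / 128.39 ≈ 4.8499
Gain = 20 log₁₀(4.8499) ≈ 13.71 dB
∠H = 78.42° − 71.85° = 6.57°

13.7 dB, 6.6°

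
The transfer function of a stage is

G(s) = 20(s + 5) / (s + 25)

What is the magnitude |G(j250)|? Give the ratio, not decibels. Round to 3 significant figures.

19.9

At s = jω = j250:
zero (s+5): 5 + j250 → |·| = √(5²+250²) = √62525 ≈ 250.05, ∠ = arctan(250/5) ≈ 88.85°
pole (s+25): 25 + j250 → |·| = √(25²+250²) = √63125 ≈ 251.25, ∠ = arctan(250/25) ≈ 84.29°
|G| = 20 · 250.05 / 251.25 ≈ 19.904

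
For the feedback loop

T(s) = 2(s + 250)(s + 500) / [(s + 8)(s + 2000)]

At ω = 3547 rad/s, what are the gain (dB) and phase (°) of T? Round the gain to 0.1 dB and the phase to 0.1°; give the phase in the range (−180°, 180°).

At s = jω = j3547:
zero (s+250): 250 + j3547 → |·| = √(250²+3547²) = √12643709 ≈ 3555.8, ∠ = arctan(3547/250) ≈ 85.97°
zero (s+500): 500 + j3547 → |·| = √(500²+3547²) = √12831209 ≈ 3582.1, ∠ = arctan(3547/500) ≈ 81.98°
pole (s+8): 8 + j3547 → |·| = √(8²+3547²) = √12581273 ≈ 3547, ∠ = arctan(3547/8) ≈ 89.87°
pole (s+2000): 2000 + j3547 → |·| = √(2000²+3547²) = √16581209 ≈ 4072, ∠ = arctan(3547/2000) ≈ 60.58°
|T| = 2 · 1.2737e+07 / 1.4443e+07 ≈ 1.7638
Gain = 20 log₁₀(1.7638) ≈ 4.93 dB
∠T = 167.95° − 150.45° = 17.50°

4.9 dB, 17.5°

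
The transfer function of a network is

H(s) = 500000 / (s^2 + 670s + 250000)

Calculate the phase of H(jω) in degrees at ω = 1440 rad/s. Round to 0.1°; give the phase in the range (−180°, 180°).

-152.1°

At s = jω = j1440:
quadratic: (j1440)² + 670·j1440 + 250000 = -1823600 + j964800 → |·| ≈ 2.0631e+06, ∠ ≈ 152.12°
∠H = 0.00° − 152.12° = -152.12°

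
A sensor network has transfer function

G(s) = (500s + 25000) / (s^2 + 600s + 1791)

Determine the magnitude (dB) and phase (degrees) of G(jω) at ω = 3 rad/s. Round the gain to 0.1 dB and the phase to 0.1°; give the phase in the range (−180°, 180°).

19.9 dB, -41.9°

Substitute s = j3:
Numerator: 500(j3) + 25000 = 25000 + j1500
Denominator: (j3)^2 + 600(j3) + 1791 = 1782 + j1800
|N| = √(25000² + 1500²) ≈ 25045, ∠N ≈ 3.43°
|D| = √(1782² + 1800²) ≈ 2532.9, ∠D ≈ 45.29°
|G| = 25045 / 2532.9 ≈ 9.8879
Gain = 20 log₁₀(9.8879) ≈ 19.90 dB
∠G = 3.43° − 45.29° = -41.86°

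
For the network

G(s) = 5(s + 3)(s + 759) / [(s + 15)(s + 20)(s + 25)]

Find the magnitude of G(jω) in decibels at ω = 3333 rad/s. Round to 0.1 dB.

At s = jω = j3333:
zero (s+3): 3 + j3333 → |·| = √(3²+3333²) = √11108898 ≈ 3333, ∠ = arctan(3333/3) ≈ 89.95°
zero (s+759): 759 + j3333 → |·| = √(759²+3333²) = √11684970 ≈ 3418.3, ∠ = arctan(3333/759) ≈ 77.17°
pole (s+15): 15 + j3333 → |·| = √(15²+3333²) = √11109114 ≈ 3333, ∠ = arctan(3333/15) ≈ 89.74°
pole (s+20): 20 + j3333 → |·| = √(20²+3333²) = √11109289 ≈ 3333.1, ∠ = arctan(3333/20) ≈ 89.66°
pole (s+25): 25 + j3333 → |·| = √(25²+3333²) = √11109514 ≈ 3333.1, ∠ = arctan(3333/25) ≈ 89.57°
|G| = 5 · 1.1393e+07 / 3.7028e+10 ≈ 0.0015384
Gain = 20 log₁₀(0.0015384) ≈ -56.26 dB

-56.3 dB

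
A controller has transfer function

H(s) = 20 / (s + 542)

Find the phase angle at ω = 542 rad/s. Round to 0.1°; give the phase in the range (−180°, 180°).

-45.0°

Substitute s = j542:
Numerator: 20 = 20 + j0
Denominator: (j542) + 542 = 542 + j542
|N| = √(20² + 0²) ≈ 20, ∠N ≈ 0.00°
|D| = √(542² + 542²) ≈ 766.5, ∠D ≈ 45.00°
∠H = 0.00° − 45.00° = -45.00°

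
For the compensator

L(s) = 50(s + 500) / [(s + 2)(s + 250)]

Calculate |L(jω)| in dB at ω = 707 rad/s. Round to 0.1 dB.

-21.8 dB

At s = jω = j707:
zero (s+500): 500 + j707 → |·| = √(500²+707²) = √749849 ≈ 865.94, ∠ = arctan(707/500) ≈ 54.73°
pole (s+2): 2 + j707 → |·| = √(2²+707²) = √499853 ≈ 707, ∠ = arctan(707/2) ≈ 89.84°
pole (s+250): 250 + j707 → |·| = √(250²+707²) = √562349 ≈ 749.9, ∠ = arctan(707/250) ≈ 70.53°
|L| = 50 · 865.94 / 5.3018e+05 ≈ 0.081665
Gain = 20 log₁₀(0.081665) ≈ -21.76 dB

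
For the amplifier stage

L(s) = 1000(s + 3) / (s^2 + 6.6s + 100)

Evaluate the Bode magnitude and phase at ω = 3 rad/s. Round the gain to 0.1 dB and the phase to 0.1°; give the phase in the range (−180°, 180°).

At s = jω = j3:
zero (s+3): 3 + j3 → |·| = √(3²+3²) = √18 ≈ 4.2426, ∠ = arctan(3/3) ≈ 45.00°
quadratic: (j3)² + 6.6·j3 + 100 = 91 + j19.8 → |·| ≈ 93.129, ∠ ≈ 12.28°
|L| = 1000 · 4.2426 / 93.129 ≈ 45.556
Gain = 20 log₁₀(45.556) ≈ 33.17 dB
∠L = 45.00° − 12.28° = 32.72°

33.2 dB, 32.7°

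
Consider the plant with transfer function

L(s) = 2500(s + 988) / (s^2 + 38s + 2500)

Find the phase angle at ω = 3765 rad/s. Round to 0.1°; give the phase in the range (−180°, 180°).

-104.1°

At s = jω = j3765:
zero (s+988): 988 + j3765 → |·| = √(988²+3765²) = √15151369 ≈ 3892.5, ∠ = arctan(3765/988) ≈ 75.30°
quadratic: (j3765)² + 38·j3765 + 2500 = -14172725 + j143070 → |·| ≈ 1.4173e+07, ∠ ≈ 179.42°
∠L = 75.30° − 179.42° = -104.12°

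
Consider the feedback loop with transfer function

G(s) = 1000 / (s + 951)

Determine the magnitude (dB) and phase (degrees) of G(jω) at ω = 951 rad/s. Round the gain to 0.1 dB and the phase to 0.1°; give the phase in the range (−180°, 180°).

-2.6 dB, -45.0°

At s = jω = j951:
pole (s+951): 951 + j951 → |·| = √(951²+951²) = √1808802 ≈ 1344.9, ∠ = arctan(951/951) ≈ 45.00°
|G| = 1000 / 1344.9 ≈ 0.74355
Gain = 20 log₁₀(0.74355) ≈ -2.57 dB
∠G = 0.00° − 45.00° = -45.00°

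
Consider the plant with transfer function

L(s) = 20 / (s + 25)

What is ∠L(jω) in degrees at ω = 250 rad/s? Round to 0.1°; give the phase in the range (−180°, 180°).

-84.3°

Substitute s = j250:
Numerator: 20 = 20 + j0
Denominator: (j250) + 25 = 25 + j250
|N| = √(20² + 0²) ≈ 20, ∠N ≈ 0.00°
|D| = √(25² + 250²) ≈ 251.25, ∠D ≈ 84.29°
∠L = 0.00° − 84.29° = -84.29°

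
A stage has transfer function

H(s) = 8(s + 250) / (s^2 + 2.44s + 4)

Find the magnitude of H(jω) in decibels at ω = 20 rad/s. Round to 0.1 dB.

14.0 dB

At s = jω = j20:
zero (s+250): 250 + j20 → |·| = √(250²+20²) = √62900 ≈ 250.8, ∠ = arctan(20/250) ≈ 4.57°
quadratic: (j20)² + 2.44·j20 + 4 = -396 + j48.8 → |·| ≈ 399, ∠ ≈ 172.97°
|H| = 8 · 250.8 / 399 ≈ 5.0286
Gain = 20 log₁₀(5.0286) ≈ 14.03 dB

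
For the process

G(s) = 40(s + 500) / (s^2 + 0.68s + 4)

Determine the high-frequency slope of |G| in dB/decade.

Each pole contributes −20 dB/decade at high frequency; each zero contributes +20 dB/decade.
Net: 1 zero(s) − 2 pole(s) → -20 dB/decade.

-20 dB/decade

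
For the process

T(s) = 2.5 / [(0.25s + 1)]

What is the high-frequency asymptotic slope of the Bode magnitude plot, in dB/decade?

-20 dB/decade

Each pole contributes −20 dB/decade at high frequency; each zero contributes +20 dB/decade.
Net: 0 zero(s) − 1 pole(s) → -20 dB/decade.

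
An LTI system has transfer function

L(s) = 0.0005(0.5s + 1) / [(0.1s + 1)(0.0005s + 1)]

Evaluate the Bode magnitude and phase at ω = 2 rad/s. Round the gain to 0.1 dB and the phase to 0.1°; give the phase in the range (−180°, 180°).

At ω = 2 rad/s:
zero (1 + j2·0.5) = 1 + j1 → |·| ≈ 1.4142, ∠ ≈ 45.00°
pole (1 + j2·0.1) = 1 + j0.2 → |·| ≈ 1.0198, ∠ ≈ 11.31°
pole (1 + j2·0.0005) = 1 + j0.001 → |·| ≈ 1, ∠ ≈ 0.06°
|L| = 0.0005 · 1.4142 / (1.0198 · 1) ≈ 0.00069337
Gain = 20 log₁₀(0.00069337) ≈ -63.18 dB
∠L = (45.00°) − (11.31° + 0.06°) = 33.63°

-63.2 dB, 33.6°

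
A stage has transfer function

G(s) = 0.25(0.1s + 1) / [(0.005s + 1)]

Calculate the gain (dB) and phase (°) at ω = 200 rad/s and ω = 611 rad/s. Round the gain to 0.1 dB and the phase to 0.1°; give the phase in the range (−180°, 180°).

At ω = 200 rad/s:
zero (1 + j200·0.1) = 1 + j20 → |·| ≈ 20.025, ∠ ≈ 87.14°
pole (1 + j200·0.005) = 1 + j1 → |·| ≈ 1.4142, ∠ ≈ 45.00°
|G| = 0.25 · 20.025 / (1.4142) ≈ 3.54
Gain = 20 log₁₀(3.54) ≈ 10.98 dB
∠G = (87.14°) − (45.00°) = 42.14°

At ω = 611 rad/s:
zero (1 + j611·0.1) = 1 + j61.1 → |·| ≈ 61.108, ∠ ≈ 89.06°
pole (1 + j611·0.005) = 1 + j3.055 → |·| ≈ 3.2145, ∠ ≈ 71.88°
|G| = 0.25 · 61.108 / (3.2145) ≈ 4.7525
Gain = 20 log₁₀(4.7525) ≈ 13.54 dB
∠G = (89.06°) − (71.88°) = 17.18°

ω = 200: 11.0 dB, 42.1°; ω = 611: 13.5 dB, 17.2°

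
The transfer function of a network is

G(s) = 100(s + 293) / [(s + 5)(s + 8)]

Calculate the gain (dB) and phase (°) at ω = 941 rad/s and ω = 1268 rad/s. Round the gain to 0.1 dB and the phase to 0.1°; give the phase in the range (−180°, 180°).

ω = 941: -19.1 dB, -106.5°; ω = 1268: -21.8 dB, -102.4°

At s = jω = j941:
zero (s+293): 293 + j941 → |·| = √(293²+941²) = √971330 ≈ 985.56, ∠ = arctan(941/293) ≈ 72.70°
pole (s+5): 5 + j941 → |·| = √(5²+941²) = √885506 ≈ 941.01, ∠ = arctan(941/5) ≈ 89.70°
pole (s+8): 8 + j941 → |·| = √(8²+941²) = √885545 ≈ 941.03, ∠ = arctan(941/8) ≈ 89.51°
|G| = 100 · 985.56 / 8.8552e+05 ≈ 0.1113
Gain = 20 log₁₀(0.1113) ≈ -19.07 dB
∠G = 72.70° − 179.21° = -106.51°

At s = jω = j1268:
zero (s+293): 293 + j1268 → |·| = √(293²+1268²) = √1693673 ≈ 1301.4, ∠ = arctan(1268/293) ≈ 76.99°
pole (s+5): 5 + j1268 → |·| = √(5²+1268²) = √1607849 ≈ 1268, ∠ = arctan(1268/5) ≈ 89.77°
pole (s+8): 8 + j1268 → |·| = √(8²+1268²) = √1607888 ≈ 1268, ∠ = arctan(1268/8) ≈ 89.64°
|G| = 100 · 1301.4 / 1.6078e+06 ≈ 0.080943
Gain = 20 log₁₀(0.080943) ≈ -21.84 dB
∠G = 76.99° − 179.41° = -102.42°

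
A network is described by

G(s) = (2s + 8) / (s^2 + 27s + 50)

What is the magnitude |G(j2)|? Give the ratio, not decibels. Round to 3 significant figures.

0.126

Substitute s = j2:
Numerator: 2(j2) + 8 = 8 + j4
Denominator: (j2)^2 + 27(j2) + 50 = 46 + j54
|N| = √(8² + 4²) ≈ 8.9443, ∠N ≈ 26.57°
|D| = √(46² + 54²) ≈ 70.937, ∠D ≈ 49.57°
|G| = 8.9443 / 70.937 ≈ 0.12609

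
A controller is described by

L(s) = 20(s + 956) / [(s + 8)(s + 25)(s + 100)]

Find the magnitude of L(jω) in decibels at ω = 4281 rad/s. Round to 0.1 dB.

-119.0 dB

At s = jω = j4281:
zero (s+956): 956 + j4281 → |·| = √(956²+4281²) = √19240897 ≈ 4386.4, ∠ = arctan(4281/956) ≈ 77.41°
pole (s+8): 8 + j4281 → |·| = √(8²+4281²) = √18327025 ≈ 4281, ∠ = arctan(4281/8) ≈ 89.89°
pole (s+25): 25 + j4281 → |·| = √(25²+4281²) = √18327586 ≈ 4281.1, ∠ = arctan(4281/25) ≈ 89.67°
pole (s+100): 100 + j4281 → |·| = √(100²+4281²) = √18336961 ≈ 4282.2, ∠ = arctan(4281/100) ≈ 88.66°
|L| = 20 · 4386.4 / 7.8482e+10 ≈ 1.1178e-06
Gain = 20 log₁₀(1.1178e-06) ≈ -119.03 dB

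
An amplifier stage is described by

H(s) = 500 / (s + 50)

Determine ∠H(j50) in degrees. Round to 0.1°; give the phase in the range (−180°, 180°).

-45.0°

At s = jω = j50:
pole (s+50): 50 + j50 → |·| = √(50²+50²) = √5000 ≈ 70.711, ∠ = arctan(50/50) ≈ 45.00°
∠H = 0.00° − 45.00° = -45.00°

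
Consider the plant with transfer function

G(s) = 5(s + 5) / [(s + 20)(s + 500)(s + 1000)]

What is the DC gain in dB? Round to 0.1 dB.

-112.0 dB

G(0) = 5·5 / (20·500·1000) = 2.5e-06
20 log₁₀(2.5e-06) ≈ -112.04 dB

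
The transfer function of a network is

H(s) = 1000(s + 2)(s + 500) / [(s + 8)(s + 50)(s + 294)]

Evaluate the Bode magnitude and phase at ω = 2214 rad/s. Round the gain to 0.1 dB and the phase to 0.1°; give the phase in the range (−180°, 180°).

At s = jω = j2214:
zero (s+2): 2 + j2214 → |·| = √(2²+2214²) = √4901800 ≈ 2214, ∠ = arctan(2214/2) ≈ 89.95°
zero (s+500): 500 + j2214 → |·| = √(500²+2214²) = √5151796 ≈ 2269.8, ∠ = arctan(2214/500) ≈ 77.27°
pole (s+8): 8 + j2214 → |·| = √(8²+2214²) = √4901860 ≈ 2214, ∠ = arctan(2214/8) ≈ 89.79°
pole (s+50): 50 + j2214 → |·| = √(50²+2214²) = √4904296 ≈ 2214.6, ∠ = arctan(2214/50) ≈ 88.71°
pole (s+294): 294 + j2214 → |·| = √(294²+2214²) = √4988232 ≈ 2233.4, ∠ = arctan(2214/294) ≈ 82.44°
|H| = 1000 · 5.0253e+06 / 1.0951e+10 ≈ 0.45889
Gain = 20 log₁₀(0.45889) ≈ -6.77 dB
∠H = 167.22° − 260.94° = -93.72°

-6.8 dB, -93.7°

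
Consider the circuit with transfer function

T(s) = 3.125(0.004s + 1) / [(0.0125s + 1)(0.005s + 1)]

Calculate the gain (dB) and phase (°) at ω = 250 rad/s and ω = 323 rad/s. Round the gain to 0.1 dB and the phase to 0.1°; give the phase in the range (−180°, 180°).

ω = 250: -1.5 dB, -78.6°; ω = 323: -3.8 dB, -82.1°

At ω = 250 rad/s:
zero (1 + j250·0.004) = 1 + j1 → |·| ≈ 1.4142, ∠ ≈ 45.00°
pole (1 + j250·0.0125) = 1 + j3.125 → |·| ≈ 3.2811, ∠ ≈ 72.26°
pole (1 + j250·0.005) = 1 + j1.25 → |·| ≈ 1.6008, ∠ ≈ 51.34°
|T| = 3.125 · 1.4142 / (3.2811 · 1.6008) ≈ 0.8414
Gain = 20 log₁₀(0.8414) ≈ -1.50 dB
∠T = (45.00°) − (72.26° + 51.34°) = -78.60°

At ω = 323 rad/s:
zero (1 + j323·0.004) = 1 + j1.292 → |·| ≈ 1.6338, ∠ ≈ 52.26°
pole (1 + j323·0.0125) = 1 + j4.0375 → |·| ≈ 4.1595, ∠ ≈ 76.09°
pole (1 + j323·0.005) = 1 + j1.615 → |·| ≈ 1.8995, ∠ ≈ 58.23°
|T| = 3.125 · 1.6338 / (4.1595 · 1.8995) ≈ 0.6462
Gain = 20 log₁₀(0.6462) ≈ -3.79 dB
∠T = (52.26°) − (76.09° + 58.23°) = -82.06°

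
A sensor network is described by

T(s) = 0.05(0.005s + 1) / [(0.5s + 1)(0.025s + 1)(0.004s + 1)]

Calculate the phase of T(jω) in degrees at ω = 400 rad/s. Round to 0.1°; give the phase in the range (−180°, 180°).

At ω = 400 rad/s:
zero (1 + j400·0.005) = 1 + j2 → |·| ≈ 2.2361, ∠ ≈ 63.43°
pole (1 + j400·0.5) = 1 + j200 → |·| ≈ 200, ∠ ≈ 89.71°
pole (1 + j400·0.025) = 1 + j10 → |·| ≈ 10.05, ∠ ≈ 84.29°
pole (1 + j400·0.004) = 1 + j1.6 → |·| ≈ 1.8868, ∠ ≈ 57.99°
∠T = (63.43°) − (89.71° + 84.29° + 57.99°) = -168.56°

-168.6°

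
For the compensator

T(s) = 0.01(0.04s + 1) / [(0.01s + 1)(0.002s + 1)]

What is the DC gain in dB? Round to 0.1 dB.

-40.0 dB

T(0) = 0.01 · 1 / 1 = 0.01
20 log₁₀(0.01) ≈ -40.00 dB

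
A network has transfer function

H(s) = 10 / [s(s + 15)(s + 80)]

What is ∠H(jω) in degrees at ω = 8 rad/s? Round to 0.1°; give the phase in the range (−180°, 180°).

At s = jω = j8:
pole (s+15): 15 + j8 → |·| = √(15²+8²) = √289 ≈ 17, ∠ = arctan(8/15) ≈ 28.07°
pole (s+80): 80 + j8 → |·| = √(80²+8²) = √6464 ≈ 80.399, ∠ = arctan(8/80) ≈ 5.71°
pole at origin: |s| = 8, ∠ = 90.00° (in denominator)
∠H = 0.00° − 123.78° = -123.78°

-123.8°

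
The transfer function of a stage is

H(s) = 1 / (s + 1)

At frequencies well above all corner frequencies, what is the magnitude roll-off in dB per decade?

Each pole contributes −20 dB/decade at high frequency; each zero contributes +20 dB/decade.
Net: 0 zero(s) − 1 pole(s) → -20 dB/decade.

-20 dB/decade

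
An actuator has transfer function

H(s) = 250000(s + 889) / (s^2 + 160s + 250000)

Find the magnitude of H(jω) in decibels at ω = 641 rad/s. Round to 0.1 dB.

63.1 dB

At s = jω = j641:
zero (s+889): 889 + j641 → |·| = √(889²+641²) = √1201202 ≈ 1096, ∠ = arctan(641/889) ≈ 35.79°
quadratic: (j641)² + 160·j641 + 250000 = -160881 + j102560 → |·| ≈ 1.9079e+05, ∠ ≈ 147.48°
|H| = 250000 · 1096 / 1.9079e+05 ≈ 1436.1
Gain = 20 log₁₀(1436.1) ≈ 63.14 dB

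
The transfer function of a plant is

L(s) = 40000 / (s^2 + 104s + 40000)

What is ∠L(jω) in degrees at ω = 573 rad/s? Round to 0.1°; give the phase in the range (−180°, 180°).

-168.3°

At s = jω = j573:
quadratic: (j573)² + 104·j573 + 40000 = -288329 + j59592 → |·| ≈ 2.9442e+05, ∠ ≈ 168.32°
∠L = 0.00° − 168.32° = -168.32°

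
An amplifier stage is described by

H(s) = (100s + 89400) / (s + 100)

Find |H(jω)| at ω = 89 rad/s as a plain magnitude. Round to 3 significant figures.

671

Substitute s = j89:
Numerator: 100(j89) + 89400 = 89400 + j8900
Denominator: (j89) + 100 = 100 + j89
|N| = √(89400² + 8900²) ≈ 89842, ∠N ≈ 5.69°
|D| = √(100² + 89²) ≈ 133.87, ∠D ≈ 41.67°
|H| = 89842 / 133.87 ≈ 671.11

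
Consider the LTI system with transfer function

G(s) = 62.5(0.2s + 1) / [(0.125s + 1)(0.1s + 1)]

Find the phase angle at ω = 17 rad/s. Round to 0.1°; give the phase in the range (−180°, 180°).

-50.7°

At ω = 17 rad/s:
zero (1 + j17·0.2) = 1 + j3.4 → |·| ≈ 3.544, ∠ ≈ 73.61°
pole (1 + j17·0.125) = 1 + j2.125 → |·| ≈ 2.3485, ∠ ≈ 64.80°
pole (1 + j17·0.1) = 1 + j1.7 → |·| ≈ 1.9723, ∠ ≈ 59.53°
∠G = (73.61°) − (64.80° + 59.53°) = -50.72°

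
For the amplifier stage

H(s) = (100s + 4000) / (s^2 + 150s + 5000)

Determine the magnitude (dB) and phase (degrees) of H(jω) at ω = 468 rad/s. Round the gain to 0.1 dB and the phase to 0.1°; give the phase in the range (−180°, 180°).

-13.6 dB, -76.7°

Substitute s = j468:
Numerator: 100(j468) + 4000 = 4000 + j46800
Denominator: (j468)^2 + 150(j468) + 5000 = -214024 + j70200
|N| = √(4000² + 46800²) ≈ 46971, ∠N ≈ 85.11°
|D| = √(214024² + 70200²) ≈ 2.2524e+05, ∠D ≈ 161.84°
|H| = 46971 / 2.2524e+05 ≈ 0.20854
Gain = 20 log₁₀(0.20854) ≈ -13.62 dB
∠H = 85.11° − 161.84° = -76.73°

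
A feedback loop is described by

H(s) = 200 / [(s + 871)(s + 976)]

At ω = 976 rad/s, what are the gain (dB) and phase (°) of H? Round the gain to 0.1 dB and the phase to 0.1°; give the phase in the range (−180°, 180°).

At s = jω = j976:
pole (s+871): 871 + j976 → |·| = √(871²+976²) = √1711217 ≈ 1308.1, ∠ = arctan(976/871) ≈ 48.25°
pole (s+976): 976 + j976 → |·| = √(976²+976²) = √1905152 ≈ 1380.3, ∠ = arctan(976/976) ≈ 45.00°
|H| = 200 / 1.8056e+06 ≈ 0.00011077
Gain = 20 log₁₀(0.00011077) ≈ -79.11 dB
∠H = 0.00° − 93.25° = -93.25°

-79.1 dB, -93.3°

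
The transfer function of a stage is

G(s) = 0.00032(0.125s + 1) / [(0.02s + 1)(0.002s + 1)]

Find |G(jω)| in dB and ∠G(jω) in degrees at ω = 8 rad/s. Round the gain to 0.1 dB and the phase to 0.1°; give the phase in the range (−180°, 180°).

At ω = 8 rad/s:
zero (1 + j8·0.125) = 1 + j1 → |·| ≈ 1.4142, ∠ ≈ 45.00°
pole (1 + j8·0.02) = 1 + j0.16 → |·| ≈ 1.0127, ∠ ≈ 9.09°
pole (1 + j8·0.002) = 1 + j0.016 → |·| ≈ 1.0001, ∠ ≈ 0.92°
|G| = 0.00032 · 1.4142 / (1.0127 · 1.0001) ≈ 0.00044682
Gain = 20 log₁₀(0.00044682) ≈ -67.00 dB
∠G = (45.00°) − (9.09° + 0.92°) = 34.99°

-67.0 dB, 35.0°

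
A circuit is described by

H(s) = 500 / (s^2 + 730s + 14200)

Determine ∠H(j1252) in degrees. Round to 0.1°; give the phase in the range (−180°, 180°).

Substitute s = j1252:
Numerator: 500 = 500 + j0
Denominator: (j1252)^2 + 730(j1252) + 14200 = -1553304 + j913960
|N| = √(500² + 0²) ≈ 500, ∠N ≈ 0.00°
|D| = √(1553304² + 913960²) ≈ 1.8022e+06, ∠D ≈ 149.53°
∠H = 0.00° − 149.53° = -149.53°

-149.5°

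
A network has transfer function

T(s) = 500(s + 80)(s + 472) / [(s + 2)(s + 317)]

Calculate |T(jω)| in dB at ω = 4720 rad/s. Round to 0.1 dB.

At s = jω = j4720:
zero (s+80): 80 + j4720 → |·| = √(80²+4720²) = √22284800 ≈ 4720.7, ∠ = arctan(4720/80) ≈ 89.03°
zero (s+472): 472 + j4720 → |·| = √(472²+4720²) = √22501184 ≈ 4743.5, ∠ = arctan(4720/472) ≈ 84.29°
pole (s+2): 2 + j4720 → |·| = √(2²+4720²) = √22278404 ≈ 4720, ∠ = arctan(4720/2) ≈ 89.98°
pole (s+317): 317 + j4720 → |·| = √(317²+4720²) = √22378889 ≈ 4730.6, ∠ = arctan(4720/317) ≈ 86.16°
|T| = 500 · 2.2393e+07 / 2.2328e+07 ≈ 501.46
Gain = 20 log₁₀(501.46) ≈ 54.00 dB

54.0 dB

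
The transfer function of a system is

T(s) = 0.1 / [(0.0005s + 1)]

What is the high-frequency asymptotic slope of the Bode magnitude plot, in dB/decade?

-20 dB/decade

Each pole contributes −20 dB/decade at high frequency; each zero contributes +20 dB/decade.
Net: 0 zero(s) − 1 pole(s) → -20 dB/decade.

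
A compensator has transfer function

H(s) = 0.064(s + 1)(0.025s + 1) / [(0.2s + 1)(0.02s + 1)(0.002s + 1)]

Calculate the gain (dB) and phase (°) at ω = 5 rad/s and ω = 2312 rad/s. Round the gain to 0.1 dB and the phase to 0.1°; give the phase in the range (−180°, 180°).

At ω = 5 rad/s:
zero (1 + j5·1) = 1 + j5 → |·| ≈ 5.099, ∠ ≈ 78.69°
zero (1 + j5·0.025) = 1 + j0.125 → |·| ≈ 1.0078, ∠ ≈ 7.13°
pole (1 + j5·0.2) = 1 + j1 → |·| ≈ 1.4142, ∠ ≈ 45.00°
pole (1 + j5·0.02) = 1 + j0.1 → |·| ≈ 1.005, ∠ ≈ 5.71°
pole (1 + j5·0.002) = 1 + j0.01 → |·| ≈ 1, ∠ ≈ 0.57°
|H| = 0.064 · 5.099 · 1.0078 / (1.4142 · 1.005 · 1) ≈ 0.2314
Gain = 20 log₁₀(0.2314) ≈ -12.71 dB
∠H = (78.69° + 7.13°) − (45.00° + 5.71° + 0.57°) = 34.54°

At ω = 2312 rad/s:
zero (1 + j2312·1) = 1 + j2312 → |·| ≈ 2312, ∠ ≈ 89.98°
zero (1 + j2312·0.025) = 1 + j57.8 → |·| ≈ 57.809, ∠ ≈ 89.01°
pole (1 + j2312·0.2) = 1 + j462.4 → |·| ≈ 462.4, ∠ ≈ 89.88°
pole (1 + j2312·0.02) = 1 + j46.24 → |·| ≈ 46.251, ∠ ≈ 88.76°
pole (1 + j2312·0.002) = 1 + j4.624 → |·| ≈ 4.7309, ∠ ≈ 77.80°
|H| = 0.064 · 2312 · 57.809 / (462.4 · 46.251 · 4.7309) ≈ 0.084544
Gain = 20 log₁₀(0.084544) ≈ -21.46 dB
∠H = (89.98° + 89.01°) − (89.88° + 88.76° + 77.80°) = -77.45°

ω = 5: -12.7 dB, 34.5°; ω = 2312: -21.5 dB, -77.5°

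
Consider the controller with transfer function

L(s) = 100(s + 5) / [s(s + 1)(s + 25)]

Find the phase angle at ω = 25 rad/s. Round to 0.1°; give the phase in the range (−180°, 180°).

At s = jω = j25:
zero (s+5): 5 + j25 → |·| = √(5²+25²) = √650 ≈ 25.495, ∠ = arctan(25/5) ≈ 78.69°
pole (s+1): 1 + j25 → |·| = √(1²+25²) = √626 ≈ 25.02, ∠ = arctan(25/1) ≈ 87.71°
pole (s+25): 25 + j25 → |·| = √(25²+25²) = √1250 ≈ 35.355, ∠ = arctan(25/25) ≈ 45.00°
pole at origin: |s| = 25, ∠ = 90.00° (in denominator)
∠L = 78.69° − 222.71° = -144.02°

-144.0°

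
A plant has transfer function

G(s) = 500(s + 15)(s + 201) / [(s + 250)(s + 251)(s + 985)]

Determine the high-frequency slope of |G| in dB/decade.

Each pole contributes −20 dB/decade at high frequency; each zero contributes +20 dB/decade.
Net: 2 zero(s) − 3 pole(s) → -20 dB/decade.

-20 dB/decade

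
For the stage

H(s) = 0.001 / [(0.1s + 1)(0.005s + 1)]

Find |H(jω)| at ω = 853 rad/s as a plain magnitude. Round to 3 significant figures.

At ω = 853 rad/s:
pole (1 + j853·0.1) = 1 + j85.3 → |·| ≈ 85.306, ∠ ≈ 89.33°
pole (1 + j853·0.005) = 1 + j4.265 → |·| ≈ 4.3807, ∠ ≈ 76.80°
|H| = 0.001 · 1 / (85.306 · 4.3807) ≈ 2.6759e-06

2.68e-06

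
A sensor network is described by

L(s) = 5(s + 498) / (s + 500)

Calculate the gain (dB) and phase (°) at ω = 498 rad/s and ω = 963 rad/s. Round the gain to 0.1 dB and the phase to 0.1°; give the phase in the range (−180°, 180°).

At s = jω = j498:
zero (s+498): 498 + j498 → |·| = √(498²+498²) = √496008 ≈ 704.28, ∠ = arctan(498/498) ≈ 45.00°
pole (s+500): 500 + j498 → |·| = √(500²+498²) = √498004 ≈ 705.69, ∠ = arctan(498/500) ≈ 44.89°
|L| = 5 · 704.28 / 705.69 ≈ 4.99
Gain = 20 log₁₀(4.99) ≈ 13.96 dB
∠L = 45.00° − 44.89° = 0.11°

At s = jω = j963:
zero (s+498): 498 + j963 → |·| = √(498²+963²) = √1175373 ≈ 1084.1, ∠ = arctan(963/498) ≈ 62.65°
pole (s+500): 500 + j963 → |·| = √(500²+963²) = √1177369 ≈ 1085.1, ∠ = arctan(963/500) ≈ 62.56°
|L| = 5 · 1084.1 / 1085.1 ≈ 4.9954
Gain = 20 log₁₀(4.9954) ≈ 13.97 dB
∠L = 62.65° − 62.56° = 0.09°

ω = 498: 14.0 dB, 0.1°; ω = 963: 14.0 dB, 0.1°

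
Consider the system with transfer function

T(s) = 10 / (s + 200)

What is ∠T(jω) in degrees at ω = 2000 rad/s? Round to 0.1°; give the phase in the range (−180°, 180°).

-84.3°

Substitute s = j2000:
Numerator: 10 = 10 + j0
Denominator: (j2000) + 200 = 200 + j2000
|N| = √(10² + 0²) ≈ 10, ∠N ≈ 0.00°
|D| = √(200² + 2000²) ≈ 2010, ∠D ≈ 84.29°
∠T = 0.00° − 84.29° = -84.29°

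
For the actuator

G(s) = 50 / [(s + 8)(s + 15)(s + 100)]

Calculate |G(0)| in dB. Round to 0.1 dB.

-47.6 dB

G(0) = 50 / (8·15·100) ≈ 0.0041667
20 log₁₀(0.0041667) ≈ -47.60 dB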